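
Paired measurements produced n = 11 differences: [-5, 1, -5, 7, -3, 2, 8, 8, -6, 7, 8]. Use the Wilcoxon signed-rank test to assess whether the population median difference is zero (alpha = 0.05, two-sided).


Step 1: Drop any zero differences (none here) and take |d_i|.
|d| = [5, 1, 5, 7, 3, 2, 8, 8, 6, 7, 8]
Step 2: Midrank |d_i| (ties get averaged ranks).
ranks: |5|->4.5, |1|->1, |5|->4.5, |7|->7.5, |3|->3, |2|->2, |8|->10, |8|->10, |6|->6, |7|->7.5, |8|->10
Step 3: Attach original signs; sum ranks with positive sign and with negative sign.
W+ = 1 + 7.5 + 2 + 10 + 10 + 7.5 + 10 = 48
W- = 4.5 + 4.5 + 3 + 6 = 18
(Check: W+ + W- = 66 should equal n(n+1)/2 = 66.)
Step 4: Test statistic W = min(W+, W-) = 18.
Step 5: Ties in |d|, so use the tie-corrected normal approximation.
        E[W] = n(n+1)/4 = 11*12/4 = 33.
        Tie groups: |d|=5 (t=2), |d|=7 (t=2), |d|=8 (t=3); sum(t^3 - t) = 36.
        Var[W] = n(n+1)(2n+1)/24 - sum(t^3-t)/48 = 3036/24 - 36/48 = 125.75.
        z = (W - E[W]) / sqrt(Var[W]) = (18 - 33) / 11.2138 = -1.3376.
        Two-sided p = 2*Phi(z) = 0.181016.
Step 6: alpha = 0.05. fail to reject H0.

W+ = 48, W- = 18, W = min = 18, p = 0.181016, fail to reject H0.


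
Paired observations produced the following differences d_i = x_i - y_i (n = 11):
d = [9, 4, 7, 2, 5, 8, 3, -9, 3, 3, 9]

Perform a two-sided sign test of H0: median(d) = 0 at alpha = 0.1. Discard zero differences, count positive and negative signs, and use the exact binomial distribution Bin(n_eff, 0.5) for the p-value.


Step 1: Discard zero differences. Original n = 11; n_eff = number of nonzero differences = 11.
Nonzero differences (with sign): +9, +4, +7, +2, +5, +8, +3, -9, +3, +3, +9
Step 2: Count signs: positive = 10, negative = 1.
Step 3: Under H0: P(positive) = 0.5, so the number of positives S ~ Bin(11, 0.5).
Step 4: Two-sided exact p-value = sum of Bin(11,0.5) probabilities at or below the observed probability = 0.011719.
Step 5: alpha = 0.1. reject H0.

n_eff = 11, pos = 10, neg = 1, p = 0.011719, reject H0.


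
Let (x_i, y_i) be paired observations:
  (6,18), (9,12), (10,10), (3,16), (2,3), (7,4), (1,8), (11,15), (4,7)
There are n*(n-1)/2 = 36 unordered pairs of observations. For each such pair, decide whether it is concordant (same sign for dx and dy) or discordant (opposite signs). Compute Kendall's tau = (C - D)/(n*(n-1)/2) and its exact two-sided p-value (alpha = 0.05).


Step 1: Enumerate the 36 unordered pairs (i,j) with i<j and classify each by sign(x_j-x_i) * sign(y_j-y_i).
  (1,2):dx=+3,dy=-6->D; (1,3):dx=+4,dy=-8->D; (1,4):dx=-3,dy=-2->C; (1,5):dx=-4,dy=-15->C
  (1,6):dx=+1,dy=-14->D; (1,7):dx=-5,dy=-10->C; (1,8):dx=+5,dy=-3->D; (1,9):dx=-2,dy=-11->C
  (2,3):dx=+1,dy=-2->D; (2,4):dx=-6,dy=+4->D; (2,5):dx=-7,dy=-9->C; (2,6):dx=-2,dy=-8->C
  (2,7):dx=-8,dy=-4->C; (2,8):dx=+2,dy=+3->C; (2,9):dx=-5,dy=-5->C; (3,4):dx=-7,dy=+6->D
  (3,5):dx=-8,dy=-7->C; (3,6):dx=-3,dy=-6->C; (3,7):dx=-9,dy=-2->C; (3,8):dx=+1,dy=+5->C
  (3,9):dx=-6,dy=-3->C; (4,5):dx=-1,dy=-13->C; (4,6):dx=+4,dy=-12->D; (4,7):dx=-2,dy=-8->C
  (4,8):dx=+8,dy=-1->D; (4,9):dx=+1,dy=-9->D; (5,6):dx=+5,dy=+1->C; (5,7):dx=-1,dy=+5->D
  (5,8):dx=+9,dy=+12->C; (5,9):dx=+2,dy=+4->C; (6,7):dx=-6,dy=+4->D; (6,8):dx=+4,dy=+11->C
  (6,9):dx=-3,dy=+3->D; (7,8):dx=+10,dy=+7->C; (7,9):dx=+3,dy=-1->D; (8,9):dx=-7,dy=-8->C
Step 2: C = 22, D = 14, total pairs = 36.
Step 3: tau = (C - D)/(n(n-1)/2) = (22 - 14)/36 = 0.222222.
Step 4: Exact two-sided p-value (enumerate n! = 362880 permutations of y under H0): p = 0.476709.
Step 5: alpha = 0.05. fail to reject H0.

tau_b = 0.2222 (C=22, D=14), p = 0.476709, fail to reject H0.


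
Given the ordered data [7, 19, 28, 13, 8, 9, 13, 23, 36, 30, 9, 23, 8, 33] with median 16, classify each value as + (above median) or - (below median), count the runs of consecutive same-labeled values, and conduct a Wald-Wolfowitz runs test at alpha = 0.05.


Step 1: Compute median = 16; label A = above, B = below.
Labels in order: BAABBBBAAABABA  (n_A = 7, n_B = 7)
Step 2: Count runs R = 8.
Step 3: Under H0 (random ordering), E[R] = 2*n_A*n_B/(n_A+n_B) + 1 = 2*7*7/14 + 1 = 8.0000.
        Var[R] = 2*n_A*n_B*(2*n_A*n_B - n_A - n_B) / ((n_A+n_B)^2 * (n_A+n_B-1)) = 8232/2548 = 3.2308.
        SD[R] = 1.7974.
Step 4: R = E[R], so z = 0 with no continuity correction.
Step 5: Two-sided p-value via normal approximation = 2*(1 - Phi(|z|)) = 1.000000.
Step 6: alpha = 0.05. fail to reject H0.

R = 8, z = 0.0000, p = 1.000000, fail to reject H0.


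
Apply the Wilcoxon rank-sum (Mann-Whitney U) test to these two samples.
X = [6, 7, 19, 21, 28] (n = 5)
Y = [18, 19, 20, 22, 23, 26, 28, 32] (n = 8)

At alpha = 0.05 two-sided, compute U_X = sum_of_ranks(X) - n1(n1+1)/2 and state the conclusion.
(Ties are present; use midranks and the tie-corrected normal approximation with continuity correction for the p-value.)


Step 1: Combine and sort all 13 observations; assign midranks.
sorted (value, group): (6,X), (7,X), (18,Y), (19,X), (19,Y), (20,Y), (21,X), (22,Y), (23,Y), (26,Y), (28,X), (28,Y), (32,Y)
ranks: 6->1, 7->2, 18->3, 19->4.5, 19->4.5, 20->6, 21->7, 22->8, 23->9, 26->10, 28->11.5, 28->11.5, 32->13
Step 2: Rank sum for X: R1 = 1 + 2 + 4.5 + 7 + 11.5 = 26.
Step 3: U_X = R1 - n1(n1+1)/2 = 26 - 5*6/2 = 26 - 15 = 11.
       U_Y = n1*n2 - U_X = 40 - 11 = 29.
Step 4: Ties are present, so use the tie-corrected normal approximation (with continuity correction) for the p-value.
Step 5: p-value = 0.212139; compare to alpha = 0.05. fail to reject H0.

U_X = 11, p = 0.212139, fail to reject H0 at alpha = 0.05.


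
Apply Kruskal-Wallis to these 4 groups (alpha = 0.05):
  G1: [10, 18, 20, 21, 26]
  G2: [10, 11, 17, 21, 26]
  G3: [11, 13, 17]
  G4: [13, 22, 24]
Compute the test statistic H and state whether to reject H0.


Step 1: Combine all N = 16 observations and assign midranks.
sorted (value, group, rank): (10,G1,1.5), (10,G2,1.5), (11,G2,3.5), (11,G3,3.5), (13,G3,5.5), (13,G4,5.5), (17,G2,7.5), (17,G3,7.5), (18,G1,9), (20,G1,10), (21,G1,11.5), (21,G2,11.5), (22,G4,13), (24,G4,14), (26,G1,15.5), (26,G2,15.5)
Step 2: Sum ranks within each group.
R_1 = 47.5 (n_1 = 5)
R_2 = 39.5 (n_2 = 5)
R_3 = 16.5 (n_3 = 3)
R_4 = 32.5 (n_4 = 3)
Step 3: H = 12/(N(N+1)) * sum(R_i^2/n_i) - 3(N+1)
     = 12/(16*17) * (47.5^2/5 + 39.5^2/5 + 16.5^2/3 + 32.5^2/3) - 3*17
     = 0.044118 * 1206.13 - 51
     = 2.211765.
Step 4: Ties present; correction factor C = 1 - 36/(16^3 - 16) = 0.991176. Corrected H = 2.211765 / 0.991176 = 2.231454.
Step 5: Under H0, H ~ chi^2(3); p-value = 0.525780.
Step 6: alpha = 0.05. fail to reject H0.

H = 2.2315, df = 3, p = 0.525780, fail to reject H0.


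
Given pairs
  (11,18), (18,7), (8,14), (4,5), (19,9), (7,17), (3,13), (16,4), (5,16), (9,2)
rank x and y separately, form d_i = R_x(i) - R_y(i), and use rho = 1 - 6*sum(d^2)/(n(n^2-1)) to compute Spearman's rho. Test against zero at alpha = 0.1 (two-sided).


Step 1: Rank x and y separately (midranks; no ties here).
rank(x): 11->7, 18->9, 8->5, 4->2, 19->10, 7->4, 3->1, 16->8, 5->3, 9->6
rank(y): 18->10, 7->4, 14->7, 5->3, 9->5, 17->9, 13->6, 4->2, 16->8, 2->1
Step 2: d_i = R_x(i) - R_y(i); compute d_i^2.
  (7-10)^2=9, (9-4)^2=25, (5-7)^2=4, (2-3)^2=1, (10-5)^2=25, (4-9)^2=25, (1-6)^2=25, (8-2)^2=36, (3-8)^2=25, (6-1)^2=25
sum(d^2) = 200.
Step 3: rho = 1 - 6*200 / (10*(10^2 - 1)) = 1 - 1200/990 = -0.212121.
Step 4: Under H0, t = rho * sqrt((n-2)/(1-rho^2)) = -0.6139 ~ t(8).
Step 5: Two-sided p-value from the t-distribution with 8 df = 0.556306.
Step 6: alpha = 0.1. fail to reject H0.

rho = -0.2121, p = 0.556306, fail to reject H0 at alpha = 0.1.


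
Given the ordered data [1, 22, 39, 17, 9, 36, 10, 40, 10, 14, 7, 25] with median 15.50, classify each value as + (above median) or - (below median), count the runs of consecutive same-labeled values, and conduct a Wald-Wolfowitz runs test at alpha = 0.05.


Step 1: Compute median = 15.50; label A = above, B = below.
Labels in order: BAAABABABBBA  (n_A = 6, n_B = 6)
Step 2: Count runs R = 8.
Step 3: Under H0 (random ordering), E[R] = 2*n_A*n_B/(n_A+n_B) + 1 = 2*6*6/12 + 1 = 7.0000.
        Var[R] = 2*n_A*n_B*(2*n_A*n_B - n_A - n_B) / ((n_A+n_B)^2 * (n_A+n_B-1)) = 4320/1584 = 2.7273.
        SD[R] = 1.6514.
Step 4: Continuity-corrected z = (R - 0.5 - E[R]) / SD[R] = (8 - 0.5 - 7.0000) / 1.6514 = 0.3028.
Step 5: Two-sided p-value via normal approximation = 2*(1 - Phi(|z|)) = 0.762069.
Step 6: alpha = 0.05. fail to reject H0.

R = 8, z = 0.3028, p = 0.762069, fail to reject H0.


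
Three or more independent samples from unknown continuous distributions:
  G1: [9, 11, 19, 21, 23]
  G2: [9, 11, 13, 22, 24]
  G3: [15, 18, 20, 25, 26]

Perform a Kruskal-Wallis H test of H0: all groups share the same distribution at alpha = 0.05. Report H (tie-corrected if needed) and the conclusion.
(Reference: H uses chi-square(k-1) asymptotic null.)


Step 1: Combine all N = 15 observations and assign midranks.
sorted (value, group, rank): (9,G1,1.5), (9,G2,1.5), (11,G1,3.5), (11,G2,3.5), (13,G2,5), (15,G3,6), (18,G3,7), (19,G1,8), (20,G3,9), (21,G1,10), (22,G2,11), (23,G1,12), (24,G2,13), (25,G3,14), (26,G3,15)
Step 2: Sum ranks within each group.
R_1 = 35 (n_1 = 5)
R_2 = 34 (n_2 = 5)
R_3 = 51 (n_3 = 5)
Step 3: H = 12/(N(N+1)) * sum(R_i^2/n_i) - 3(N+1)
     = 12/(15*16) * (35^2/5 + 34^2/5 + 51^2/5) - 3*16
     = 0.050000 * 996.4 - 48
     = 1.820000.
Step 4: Ties present; correction factor C = 1 - 12/(15^3 - 15) = 0.996429. Corrected H = 1.820000 / 0.996429 = 1.826523.
Step 5: Under H0, H ~ chi^2(2); p-value = 0.401213.
Step 6: alpha = 0.05. fail to reject H0.

H = 1.8265, df = 2, p = 0.401213, fail to reject H0.


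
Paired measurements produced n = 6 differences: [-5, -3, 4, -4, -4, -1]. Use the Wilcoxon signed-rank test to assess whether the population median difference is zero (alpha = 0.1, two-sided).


Step 1: Drop any zero differences (none here) and take |d_i|.
|d| = [5, 3, 4, 4, 4, 1]
Step 2: Midrank |d_i| (ties get averaged ranks).
ranks: |5|->6, |3|->2, |4|->4, |4|->4, |4|->4, |1|->1
Step 3: Attach original signs; sum ranks with positive sign and with negative sign.
W+ = 4 = 4
W- = 6 + 2 + 4 + 4 + 1 = 17
(Check: W+ + W- = 21 should equal n(n+1)/2 = 21.)
Step 4: Test statistic W = min(W+, W-) = 4.
Step 5: Ties in |d|, so use the tie-corrected normal approximation.
        E[W] = n(n+1)/4 = 6*7/4 = 10.5.
        Tie groups: |d|=4 (t=3); sum(t^3 - t) = 24.
        Var[W] = n(n+1)(2n+1)/24 - sum(t^3-t)/48 = 546/24 - 24/48 = 22.25.
        z = (W - E[W]) / sqrt(Var[W]) = (4 - 10.5) / 4.7170 = -1.3780.
        Two-sided p = 2*Phi(z) = 0.168204.
Step 6: alpha = 0.1. fail to reject H0.

W+ = 4, W- = 17, W = min = 4, p = 0.168204, fail to reject H0.


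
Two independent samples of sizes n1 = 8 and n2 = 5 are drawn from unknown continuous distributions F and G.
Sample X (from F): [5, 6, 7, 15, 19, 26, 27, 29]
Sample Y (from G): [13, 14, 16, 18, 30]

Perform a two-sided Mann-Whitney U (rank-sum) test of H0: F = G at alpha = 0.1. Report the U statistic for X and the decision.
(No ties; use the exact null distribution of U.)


Step 1: Combine and sort all 13 observations; assign midranks.
sorted (value, group): (5,X), (6,X), (7,X), (13,Y), (14,Y), (15,X), (16,Y), (18,Y), (19,X), (26,X), (27,X), (29,X), (30,Y)
ranks: 5->1, 6->2, 7->3, 13->4, 14->5, 15->6, 16->7, 18->8, 19->9, 26->10, 27->11, 29->12, 30->13
Step 2: Rank sum for X: R1 = 1 + 2 + 3 + 6 + 9 + 10 + 11 + 12 = 54.
Step 3: U_X = R1 - n1(n1+1)/2 = 54 - 8*9/2 = 54 - 36 = 18.
       U_Y = n1*n2 - U_X = 40 - 18 = 22.
Step 4: No ties, so the exact null distribution of U (based on enumerating the C(13,8) = 1287 equally likely rank assignments) gives the two-sided p-value.
Step 5: p-value = 0.832945; compare to alpha = 0.1. fail to reject H0.

U_X = 18, p = 0.832945, fail to reject H0 at alpha = 0.1.


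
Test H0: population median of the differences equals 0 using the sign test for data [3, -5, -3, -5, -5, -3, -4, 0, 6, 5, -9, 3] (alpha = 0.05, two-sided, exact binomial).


Step 1: Discard zero differences. Original n = 12; n_eff = number of nonzero differences = 11.
Nonzero differences (with sign): +3, -5, -3, -5, -5, -3, -4, +6, +5, -9, +3
Step 2: Count signs: positive = 4, negative = 7.
Step 3: Under H0: P(positive) = 0.5, so the number of positives S ~ Bin(11, 0.5).
Step 4: Two-sided exact p-value = sum of Bin(11,0.5) probabilities at or below the observed probability = 0.548828.
Step 5: alpha = 0.05. fail to reject H0.

n_eff = 11, pos = 4, neg = 7, p = 0.548828, fail to reject H0.


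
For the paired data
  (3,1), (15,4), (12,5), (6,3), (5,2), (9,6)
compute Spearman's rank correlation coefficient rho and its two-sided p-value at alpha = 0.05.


Step 1: Rank x and y separately (midranks; no ties here).
rank(x): 3->1, 15->6, 12->5, 6->3, 5->2, 9->4
rank(y): 1->1, 4->4, 5->5, 3->3, 2->2, 6->6
Step 2: d_i = R_x(i) - R_y(i); compute d_i^2.
  (1-1)^2=0, (6-4)^2=4, (5-5)^2=0, (3-3)^2=0, (2-2)^2=0, (4-6)^2=4
sum(d^2) = 8.
Step 3: rho = 1 - 6*8 / (6*(6^2 - 1)) = 1 - 48/210 = 0.771429.
Step 4: Under H0, t = rho * sqrt((n-2)/(1-rho^2)) = 2.4247 ~ t(4).
Step 5: Two-sided p-value from the t-distribution with 4 df = 0.072397.
Step 6: alpha = 0.05. fail to reject H0.

rho = 0.7714, p = 0.072397, fail to reject H0 at alpha = 0.05.


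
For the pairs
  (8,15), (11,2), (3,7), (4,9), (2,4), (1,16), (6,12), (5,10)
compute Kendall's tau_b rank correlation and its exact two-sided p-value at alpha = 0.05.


Step 1: Enumerate the 28 unordered pairs (i,j) with i<j and classify each by sign(x_j-x_i) * sign(y_j-y_i).
  (1,2):dx=+3,dy=-13->D; (1,3):dx=-5,dy=-8->C; (1,4):dx=-4,dy=-6->C; (1,5):dx=-6,dy=-11->C
  (1,6):dx=-7,dy=+1->D; (1,7):dx=-2,dy=-3->C; (1,8):dx=-3,dy=-5->C; (2,3):dx=-8,dy=+5->D
  (2,4):dx=-7,dy=+7->D; (2,5):dx=-9,dy=+2->D; (2,6):dx=-10,dy=+14->D; (2,7):dx=-5,dy=+10->D
  (2,8):dx=-6,dy=+8->D; (3,4):dx=+1,dy=+2->C; (3,5):dx=-1,dy=-3->C; (3,6):dx=-2,dy=+9->D
  (3,7):dx=+3,dy=+5->C; (3,8):dx=+2,dy=+3->C; (4,5):dx=-2,dy=-5->C; (4,6):dx=-3,dy=+7->D
  (4,7):dx=+2,dy=+3->C; (4,8):dx=+1,dy=+1->C; (5,6):dx=-1,dy=+12->D; (5,7):dx=+4,dy=+8->C
  (5,8):dx=+3,dy=+6->C; (6,7):dx=+5,dy=-4->D; (6,8):dx=+4,dy=-6->D; (7,8):dx=-1,dy=-2->C
Step 2: C = 15, D = 13, total pairs = 28.
Step 3: tau = (C - D)/(n(n-1)/2) = (15 - 13)/28 = 0.071429.
Step 4: Exact two-sided p-value (enumerate n! = 40320 permutations of y under H0): p = 0.904861.
Step 5: alpha = 0.05. fail to reject H0.

tau_b = 0.0714 (C=15, D=13), p = 0.904861, fail to reject H0.


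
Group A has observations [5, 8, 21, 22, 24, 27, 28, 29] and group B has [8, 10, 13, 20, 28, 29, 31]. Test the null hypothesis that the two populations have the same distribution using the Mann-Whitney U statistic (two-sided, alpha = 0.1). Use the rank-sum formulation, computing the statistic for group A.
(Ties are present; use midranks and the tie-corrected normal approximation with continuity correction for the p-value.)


Step 1: Combine and sort all 15 observations; assign midranks.
sorted (value, group): (5,X), (8,X), (8,Y), (10,Y), (13,Y), (20,Y), (21,X), (22,X), (24,X), (27,X), (28,X), (28,Y), (29,X), (29,Y), (31,Y)
ranks: 5->1, 8->2.5, 8->2.5, 10->4, 13->5, 20->6, 21->7, 22->8, 24->9, 27->10, 28->11.5, 28->11.5, 29->13.5, 29->13.5, 31->15
Step 2: Rank sum for X: R1 = 1 + 2.5 + 7 + 8 + 9 + 10 + 11.5 + 13.5 = 62.5.
Step 3: U_X = R1 - n1(n1+1)/2 = 62.5 - 8*9/2 = 62.5 - 36 = 26.5.
       U_Y = n1*n2 - U_X = 56 - 26.5 = 29.5.
Step 4: Ties are present, so use the tie-corrected normal approximation (with continuity correction) for the p-value.
Step 5: p-value = 0.907622; compare to alpha = 0.1. fail to reject H0.

U_X = 26.5, p = 0.907622, fail to reject H0 at alpha = 0.1.


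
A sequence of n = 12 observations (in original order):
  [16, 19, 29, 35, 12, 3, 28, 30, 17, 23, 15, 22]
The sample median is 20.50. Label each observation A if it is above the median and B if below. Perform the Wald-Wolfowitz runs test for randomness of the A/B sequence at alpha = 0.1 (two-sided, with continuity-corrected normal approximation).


Step 1: Compute median = 20.50; label A = above, B = below.
Labels in order: BBAABBAABABA  (n_A = 6, n_B = 6)
Step 2: Count runs R = 8.
Step 3: Under H0 (random ordering), E[R] = 2*n_A*n_B/(n_A+n_B) + 1 = 2*6*6/12 + 1 = 7.0000.
        Var[R] = 2*n_A*n_B*(2*n_A*n_B - n_A - n_B) / ((n_A+n_B)^2 * (n_A+n_B-1)) = 4320/1584 = 2.7273.
        SD[R] = 1.6514.
Step 4: Continuity-corrected z = (R - 0.5 - E[R]) / SD[R] = (8 - 0.5 - 7.0000) / 1.6514 = 0.3028.
Step 5: Two-sided p-value via normal approximation = 2*(1 - Phi(|z|)) = 0.762069.
Step 6: alpha = 0.1. fail to reject H0.

R = 8, z = 0.3028, p = 0.762069, fail to reject H0.


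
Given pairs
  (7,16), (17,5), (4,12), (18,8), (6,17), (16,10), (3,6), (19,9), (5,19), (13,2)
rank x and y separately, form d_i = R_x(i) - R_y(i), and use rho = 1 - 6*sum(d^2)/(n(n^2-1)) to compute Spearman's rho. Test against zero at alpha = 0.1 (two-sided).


Step 1: Rank x and y separately (midranks; no ties here).
rank(x): 7->5, 17->8, 4->2, 18->9, 6->4, 16->7, 3->1, 19->10, 5->3, 13->6
rank(y): 16->8, 5->2, 12->7, 8->4, 17->9, 10->6, 6->3, 9->5, 19->10, 2->1
Step 2: d_i = R_x(i) - R_y(i); compute d_i^2.
  (5-8)^2=9, (8-2)^2=36, (2-7)^2=25, (9-4)^2=25, (4-9)^2=25, (7-6)^2=1, (1-3)^2=4, (10-5)^2=25, (3-10)^2=49, (6-1)^2=25
sum(d^2) = 224.
Step 3: rho = 1 - 6*224 / (10*(10^2 - 1)) = 1 - 1344/990 = -0.357576.
Step 4: Under H0, t = rho * sqrt((n-2)/(1-rho^2)) = -1.0830 ~ t(8).
Step 5: Two-sided p-value from the t-distribution with 8 df = 0.310376.
Step 6: alpha = 0.1. fail to reject H0.

rho = -0.3576, p = 0.310376, fail to reject H0 at alpha = 0.1.


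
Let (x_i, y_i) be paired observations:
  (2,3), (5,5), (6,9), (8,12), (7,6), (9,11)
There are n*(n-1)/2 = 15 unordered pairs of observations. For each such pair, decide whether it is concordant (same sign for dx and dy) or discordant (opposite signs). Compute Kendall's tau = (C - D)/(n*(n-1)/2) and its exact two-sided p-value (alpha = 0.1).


Step 1: Enumerate the 15 unordered pairs (i,j) with i<j and classify each by sign(x_j-x_i) * sign(y_j-y_i).
  (1,2):dx=+3,dy=+2->C; (1,3):dx=+4,dy=+6->C; (1,4):dx=+6,dy=+9->C; (1,5):dx=+5,dy=+3->C
  (1,6):dx=+7,dy=+8->C; (2,3):dx=+1,dy=+4->C; (2,4):dx=+3,dy=+7->C; (2,5):dx=+2,dy=+1->C
  (2,6):dx=+4,dy=+6->C; (3,4):dx=+2,dy=+3->C; (3,5):dx=+1,dy=-3->D; (3,6):dx=+3,dy=+2->C
  (4,5):dx=-1,dy=-6->C; (4,6):dx=+1,dy=-1->D; (5,6):dx=+2,dy=+5->C
Step 2: C = 13, D = 2, total pairs = 15.
Step 3: tau = (C - D)/(n(n-1)/2) = (13 - 2)/15 = 0.733333.
Step 4: Exact two-sided p-value (enumerate n! = 720 permutations of y under H0): p = 0.055556.
Step 5: alpha = 0.1. reject H0.

tau_b = 0.7333 (C=13, D=2), p = 0.055556, reject H0.


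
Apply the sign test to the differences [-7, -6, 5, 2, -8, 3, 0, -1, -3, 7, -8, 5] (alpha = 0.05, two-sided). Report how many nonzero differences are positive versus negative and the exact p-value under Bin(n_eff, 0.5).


Step 1: Discard zero differences. Original n = 12; n_eff = number of nonzero differences = 11.
Nonzero differences (with sign): -7, -6, +5, +2, -8, +3, -1, -3, +7, -8, +5
Step 2: Count signs: positive = 5, negative = 6.
Step 3: Under H0: P(positive) = 0.5, so the number of positives S ~ Bin(11, 0.5).
Step 4: Two-sided exact p-value = sum of Bin(11,0.5) probabilities at or below the observed probability = 1.000000.
Step 5: alpha = 0.05. fail to reject H0.

n_eff = 11, pos = 5, neg = 6, p = 1.000000, fail to reject H0.


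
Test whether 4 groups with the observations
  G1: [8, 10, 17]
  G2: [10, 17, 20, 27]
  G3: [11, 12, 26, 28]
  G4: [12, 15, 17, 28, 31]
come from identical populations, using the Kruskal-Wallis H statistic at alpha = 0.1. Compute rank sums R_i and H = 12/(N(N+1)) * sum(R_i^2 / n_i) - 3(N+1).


Step 1: Combine all N = 16 observations and assign midranks.
sorted (value, group, rank): (8,G1,1), (10,G1,2.5), (10,G2,2.5), (11,G3,4), (12,G3,5.5), (12,G4,5.5), (15,G4,7), (17,G1,9), (17,G2,9), (17,G4,9), (20,G2,11), (26,G3,12), (27,G2,13), (28,G3,14.5), (28,G4,14.5), (31,G4,16)
Step 2: Sum ranks within each group.
R_1 = 12.5 (n_1 = 3)
R_2 = 35.5 (n_2 = 4)
R_3 = 36 (n_3 = 4)
R_4 = 52 (n_4 = 5)
Step 3: H = 12/(N(N+1)) * sum(R_i^2/n_i) - 3(N+1)
     = 12/(16*17) * (12.5^2/3 + 35.5^2/4 + 36^2/4 + 52^2/5) - 3*17
     = 0.044118 * 1231.95 - 51
     = 3.350551.
Step 4: Ties present; correction factor C = 1 - 42/(16^3 - 16) = 0.989706. Corrected H = 3.350551 / 0.989706 = 3.385401.
Step 5: Under H0, H ~ chi^2(3); p-value = 0.335932.
Step 6: alpha = 0.1. fail to reject H0.

H = 3.3854, df = 3, p = 0.335932, fail to reject H0.


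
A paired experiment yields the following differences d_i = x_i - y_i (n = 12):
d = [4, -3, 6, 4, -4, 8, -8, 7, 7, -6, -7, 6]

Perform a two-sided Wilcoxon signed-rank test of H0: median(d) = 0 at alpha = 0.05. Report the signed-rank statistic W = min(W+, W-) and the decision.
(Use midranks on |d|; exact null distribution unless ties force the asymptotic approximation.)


Step 1: Drop any zero differences (none here) and take |d_i|.
|d| = [4, 3, 6, 4, 4, 8, 8, 7, 7, 6, 7, 6]
Step 2: Midrank |d_i| (ties get averaged ranks).
ranks: |4|->3, |3|->1, |6|->6, |4|->3, |4|->3, |8|->11.5, |8|->11.5, |7|->9, |7|->9, |6|->6, |7|->9, |6|->6
Step 3: Attach original signs; sum ranks with positive sign and with negative sign.
W+ = 3 + 6 + 3 + 11.5 + 9 + 9 + 6 = 47.5
W- = 1 + 3 + 11.5 + 6 + 9 = 30.5
(Check: W+ + W- = 78 should equal n(n+1)/2 = 78.)
Step 4: Test statistic W = min(W+, W-) = 30.5.
Step 5: Ties in |d|, so use the tie-corrected normal approximation.
        E[W] = n(n+1)/4 = 12*13/4 = 39.
        Tie groups: |d|=4 (t=3), |d|=6 (t=3), |d|=7 (t=3), |d|=8 (t=2); sum(t^3 - t) = 78.
        Var[W] = n(n+1)(2n+1)/24 - sum(t^3-t)/48 = 3900/24 - 78/48 = 160.875.
        z = (W - E[W]) / sqrt(Var[W]) = (30.5 - 39) / 12.6837 = -0.6702.
        Two-sided p = 2*Phi(z) = 0.502760.
Step 6: alpha = 0.05. fail to reject H0.

W+ = 47.5, W- = 30.5, W = min = 30.5, p = 0.502760, fail to reject H0.


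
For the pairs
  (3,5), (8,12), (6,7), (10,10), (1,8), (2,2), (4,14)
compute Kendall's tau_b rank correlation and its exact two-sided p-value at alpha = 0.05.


Step 1: Enumerate the 21 unordered pairs (i,j) with i<j and classify each by sign(x_j-x_i) * sign(y_j-y_i).
  (1,2):dx=+5,dy=+7->C; (1,3):dx=+3,dy=+2->C; (1,4):dx=+7,dy=+5->C; (1,5):dx=-2,dy=+3->D
  (1,6):dx=-1,dy=-3->C; (1,7):dx=+1,dy=+9->C; (2,3):dx=-2,dy=-5->C; (2,4):dx=+2,dy=-2->D
  (2,5):dx=-7,dy=-4->C; (2,6):dx=-6,dy=-10->C; (2,7):dx=-4,dy=+2->D; (3,4):dx=+4,dy=+3->C
  (3,5):dx=-5,dy=+1->D; (3,6):dx=-4,dy=-5->C; (3,7):dx=-2,dy=+7->D; (4,5):dx=-9,dy=-2->C
  (4,6):dx=-8,dy=-8->C; (4,7):dx=-6,dy=+4->D; (5,6):dx=+1,dy=-6->D; (5,7):dx=+3,dy=+6->C
  (6,7):dx=+2,dy=+12->C
Step 2: C = 14, D = 7, total pairs = 21.
Step 3: tau = (C - D)/(n(n-1)/2) = (14 - 7)/21 = 0.333333.
Step 4: Exact two-sided p-value (enumerate n! = 5040 permutations of y under H0): p = 0.381349.
Step 5: alpha = 0.05. fail to reject H0.

tau_b = 0.3333 (C=14, D=7), p = 0.381349, fail to reject H0.


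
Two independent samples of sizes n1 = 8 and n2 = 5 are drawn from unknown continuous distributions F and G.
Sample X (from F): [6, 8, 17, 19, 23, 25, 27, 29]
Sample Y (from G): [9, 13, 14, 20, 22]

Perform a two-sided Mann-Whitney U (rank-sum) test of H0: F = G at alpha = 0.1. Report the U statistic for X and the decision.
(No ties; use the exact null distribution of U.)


Step 1: Combine and sort all 13 observations; assign midranks.
sorted (value, group): (6,X), (8,X), (9,Y), (13,Y), (14,Y), (17,X), (19,X), (20,Y), (22,Y), (23,X), (25,X), (27,X), (29,X)
ranks: 6->1, 8->2, 9->3, 13->4, 14->5, 17->6, 19->7, 20->8, 22->9, 23->10, 25->11, 27->12, 29->13
Step 2: Rank sum for X: R1 = 1 + 2 + 6 + 7 + 10 + 11 + 12 + 13 = 62.
Step 3: U_X = R1 - n1(n1+1)/2 = 62 - 8*9/2 = 62 - 36 = 26.
       U_Y = n1*n2 - U_X = 40 - 26 = 14.
Step 4: No ties, so the exact null distribution of U (based on enumerating the C(13,8) = 1287 equally likely rank assignments) gives the two-sided p-value.
Step 5: p-value = 0.435120; compare to alpha = 0.1. fail to reject H0.

U_X = 26, p = 0.435120, fail to reject H0 at alpha = 0.1.


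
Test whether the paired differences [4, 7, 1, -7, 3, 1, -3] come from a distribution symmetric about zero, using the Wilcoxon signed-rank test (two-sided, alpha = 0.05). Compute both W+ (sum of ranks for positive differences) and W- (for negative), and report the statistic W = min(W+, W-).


Step 1: Drop any zero differences (none here) and take |d_i|.
|d| = [4, 7, 1, 7, 3, 1, 3]
Step 2: Midrank |d_i| (ties get averaged ranks).
ranks: |4|->5, |7|->6.5, |1|->1.5, |7|->6.5, |3|->3.5, |1|->1.5, |3|->3.5
Step 3: Attach original signs; sum ranks with positive sign and with negative sign.
W+ = 5 + 6.5 + 1.5 + 3.5 + 1.5 = 18
W- = 6.5 + 3.5 = 10
(Check: W+ + W- = 28 should equal n(n+1)/2 = 28.)
Step 4: Test statistic W = min(W+, W-) = 10.
Step 5: Ties in |d|, so use the tie-corrected normal approximation.
        E[W] = n(n+1)/4 = 7*8/4 = 14.
        Tie groups: |d|=1 (t=2), |d|=3 (t=2), |d|=7 (t=2); sum(t^3 - t) = 18.
        Var[W] = n(n+1)(2n+1)/24 - sum(t^3-t)/48 = 840/24 - 18/48 = 34.625.
        z = (W - E[W]) / sqrt(Var[W]) = (10 - 14) / 5.8843 = -0.6798.
        Two-sided p = 2*Phi(z) = 0.496647.
Step 6: alpha = 0.05. fail to reject H0.

W+ = 18, W- = 10, W = min = 10, p = 0.496647, fail to reject H0.


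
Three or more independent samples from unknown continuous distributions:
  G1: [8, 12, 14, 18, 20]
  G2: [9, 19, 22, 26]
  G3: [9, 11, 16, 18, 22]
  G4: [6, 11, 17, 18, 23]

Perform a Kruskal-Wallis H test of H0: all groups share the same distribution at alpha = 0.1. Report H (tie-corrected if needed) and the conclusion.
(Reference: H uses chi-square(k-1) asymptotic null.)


Step 1: Combine all N = 19 observations and assign midranks.
sorted (value, group, rank): (6,G4,1), (8,G1,2), (9,G2,3.5), (9,G3,3.5), (11,G3,5.5), (11,G4,5.5), (12,G1,7), (14,G1,8), (16,G3,9), (17,G4,10), (18,G1,12), (18,G3,12), (18,G4,12), (19,G2,14), (20,G1,15), (22,G2,16.5), (22,G3,16.5), (23,G4,18), (26,G2,19)
Step 2: Sum ranks within each group.
R_1 = 44 (n_1 = 5)
R_2 = 53 (n_2 = 4)
R_3 = 46.5 (n_3 = 5)
R_4 = 46.5 (n_4 = 5)
Step 3: H = 12/(N(N+1)) * sum(R_i^2/n_i) - 3(N+1)
     = 12/(19*20) * (44^2/5 + 53^2/4 + 46.5^2/5 + 46.5^2/5) - 3*20
     = 0.031579 * 1954.35 - 60
     = 1.716316.
Step 4: Ties present; correction factor C = 1 - 42/(19^3 - 19) = 0.993860. Corrected H = 1.716316 / 0.993860 = 1.726920.
Step 5: Under H0, H ~ chi^2(3); p-value = 0.630966.
Step 6: alpha = 0.1. fail to reject H0.

H = 1.7269, df = 3, p = 0.630966, fail to reject H0.


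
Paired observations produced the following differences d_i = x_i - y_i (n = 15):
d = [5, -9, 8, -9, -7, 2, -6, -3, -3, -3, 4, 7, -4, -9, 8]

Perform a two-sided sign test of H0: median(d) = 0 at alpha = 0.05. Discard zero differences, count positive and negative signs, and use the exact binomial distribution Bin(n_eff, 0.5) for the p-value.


Step 1: Discard zero differences. Original n = 15; n_eff = number of nonzero differences = 15.
Nonzero differences (with sign): +5, -9, +8, -9, -7, +2, -6, -3, -3, -3, +4, +7, -4, -9, +8
Step 2: Count signs: positive = 6, negative = 9.
Step 3: Under H0: P(positive) = 0.5, so the number of positives S ~ Bin(15, 0.5).
Step 4: Two-sided exact p-value = sum of Bin(15,0.5) probabilities at or below the observed probability = 0.607239.
Step 5: alpha = 0.05. fail to reject H0.

n_eff = 15, pos = 6, neg = 9, p = 0.607239, fail to reject H0.


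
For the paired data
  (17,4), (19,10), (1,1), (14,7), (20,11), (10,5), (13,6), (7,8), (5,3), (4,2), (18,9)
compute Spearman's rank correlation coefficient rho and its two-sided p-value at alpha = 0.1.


Step 1: Rank x and y separately (midranks; no ties here).
rank(x): 17->8, 19->10, 1->1, 14->7, 20->11, 10->5, 13->6, 7->4, 5->3, 4->2, 18->9
rank(y): 4->4, 10->10, 1->1, 7->7, 11->11, 5->5, 6->6, 8->8, 3->3, 2->2, 9->9
Step 2: d_i = R_x(i) - R_y(i); compute d_i^2.
  (8-4)^2=16, (10-10)^2=0, (1-1)^2=0, (7-7)^2=0, (11-11)^2=0, (5-5)^2=0, (6-6)^2=0, (4-8)^2=16, (3-3)^2=0, (2-2)^2=0, (9-9)^2=0
sum(d^2) = 32.
Step 3: rho = 1 - 6*32 / (11*(11^2 - 1)) = 1 - 192/1320 = 0.854545.
Step 4: Under H0, t = rho * sqrt((n-2)/(1-rho^2)) = 4.9360 ~ t(9).
Step 5: Two-sided p-value from the t-distribution with 9 df = 0.000807.
Step 6: alpha = 0.1. reject H0.

rho = 0.8545, p = 0.000807, reject H0 at alpha = 0.1.


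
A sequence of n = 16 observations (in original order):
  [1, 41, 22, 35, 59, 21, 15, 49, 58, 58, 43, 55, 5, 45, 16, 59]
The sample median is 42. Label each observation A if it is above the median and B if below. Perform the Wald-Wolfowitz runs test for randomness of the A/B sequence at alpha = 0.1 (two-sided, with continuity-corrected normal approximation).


Step 1: Compute median = 42; label A = above, B = below.
Labels in order: BBBBABBAAAAABABA  (n_A = 8, n_B = 8)
Step 2: Count runs R = 8.
Step 3: Under H0 (random ordering), E[R] = 2*n_A*n_B/(n_A+n_B) + 1 = 2*8*8/16 + 1 = 9.0000.
        Var[R] = 2*n_A*n_B*(2*n_A*n_B - n_A - n_B) / ((n_A+n_B)^2 * (n_A+n_B-1)) = 14336/3840 = 3.7333.
        SD[R] = 1.9322.
Step 4: Continuity-corrected z = (R + 0.5 - E[R]) / SD[R] = (8 + 0.5 - 9.0000) / 1.9322 = -0.2588.
Step 5: Two-sided p-value via normal approximation = 2*(1 - Phi(|z|)) = 0.795809.
Step 6: alpha = 0.1. fail to reject H0.

R = 8, z = -0.2588, p = 0.795809, fail to reject H0.


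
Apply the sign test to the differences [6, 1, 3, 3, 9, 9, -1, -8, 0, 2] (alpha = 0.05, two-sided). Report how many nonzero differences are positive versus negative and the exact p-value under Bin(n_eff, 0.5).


Step 1: Discard zero differences. Original n = 10; n_eff = number of nonzero differences = 9.
Nonzero differences (with sign): +6, +1, +3, +3, +9, +9, -1, -8, +2
Step 2: Count signs: positive = 7, negative = 2.
Step 3: Under H0: P(positive) = 0.5, so the number of positives S ~ Bin(9, 0.5).
Step 4: Two-sided exact p-value = sum of Bin(9,0.5) probabilities at or below the observed probability = 0.179688.
Step 5: alpha = 0.05. fail to reject H0.

n_eff = 9, pos = 7, neg = 2, p = 0.179688, fail to reject H0.


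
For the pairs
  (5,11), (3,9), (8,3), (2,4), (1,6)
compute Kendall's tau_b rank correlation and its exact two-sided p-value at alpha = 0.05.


Step 1: Enumerate the 10 unordered pairs (i,j) with i<j and classify each by sign(x_j-x_i) * sign(y_j-y_i).
  (1,2):dx=-2,dy=-2->C; (1,3):dx=+3,dy=-8->D; (1,4):dx=-3,dy=-7->C; (1,5):dx=-4,dy=-5->C
  (2,3):dx=+5,dy=-6->D; (2,4):dx=-1,dy=-5->C; (2,5):dx=-2,dy=-3->C; (3,4):dx=-6,dy=+1->D
  (3,5):dx=-7,dy=+3->D; (4,5):dx=-1,dy=+2->D
Step 2: C = 5, D = 5, total pairs = 10.
Step 3: tau = (C - D)/(n(n-1)/2) = (5 - 5)/10 = 0.000000.
Step 4: Exact two-sided p-value (enumerate n! = 120 permutations of y under H0): p = 1.000000.
Step 5: alpha = 0.05. fail to reject H0.

tau_b = 0.0000 (C=5, D=5), p = 1.000000, fail to reject H0.


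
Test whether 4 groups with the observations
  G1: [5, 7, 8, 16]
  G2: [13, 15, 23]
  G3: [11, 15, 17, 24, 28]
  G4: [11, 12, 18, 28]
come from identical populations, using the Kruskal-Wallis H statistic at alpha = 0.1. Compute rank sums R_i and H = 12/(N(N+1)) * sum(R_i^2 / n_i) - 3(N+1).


Step 1: Combine all N = 16 observations and assign midranks.
sorted (value, group, rank): (5,G1,1), (7,G1,2), (8,G1,3), (11,G3,4.5), (11,G4,4.5), (12,G4,6), (13,G2,7), (15,G2,8.5), (15,G3,8.5), (16,G1,10), (17,G3,11), (18,G4,12), (23,G2,13), (24,G3,14), (28,G3,15.5), (28,G4,15.5)
Step 2: Sum ranks within each group.
R_1 = 16 (n_1 = 4)
R_2 = 28.5 (n_2 = 3)
R_3 = 53.5 (n_3 = 5)
R_4 = 38 (n_4 = 4)
Step 3: H = 12/(N(N+1)) * sum(R_i^2/n_i) - 3(N+1)
     = 12/(16*17) * (16^2/4 + 28.5^2/3 + 53.5^2/5 + 38^2/4) - 3*17
     = 0.044118 * 1268.2 - 51
     = 4.950000.
Step 4: Ties present; correction factor C = 1 - 18/(16^3 - 16) = 0.995588. Corrected H = 4.950000 / 0.995588 = 4.971935.
Step 5: Under H0, H ~ chi^2(3); p-value = 0.173864.
Step 6: alpha = 0.1. fail to reject H0.

H = 4.9719, df = 3, p = 0.173864, fail to reject H0.


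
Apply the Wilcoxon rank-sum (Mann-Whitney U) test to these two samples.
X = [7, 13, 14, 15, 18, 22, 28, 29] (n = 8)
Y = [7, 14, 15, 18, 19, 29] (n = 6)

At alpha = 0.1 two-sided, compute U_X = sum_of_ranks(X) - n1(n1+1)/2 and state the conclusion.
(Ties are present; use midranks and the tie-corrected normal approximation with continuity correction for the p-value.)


Step 1: Combine and sort all 14 observations; assign midranks.
sorted (value, group): (7,X), (7,Y), (13,X), (14,X), (14,Y), (15,X), (15,Y), (18,X), (18,Y), (19,Y), (22,X), (28,X), (29,X), (29,Y)
ranks: 7->1.5, 7->1.5, 13->3, 14->4.5, 14->4.5, 15->6.5, 15->6.5, 18->8.5, 18->8.5, 19->10, 22->11, 28->12, 29->13.5, 29->13.5
Step 2: Rank sum for X: R1 = 1.5 + 3 + 4.5 + 6.5 + 8.5 + 11 + 12 + 13.5 = 60.5.
Step 3: U_X = R1 - n1(n1+1)/2 = 60.5 - 8*9/2 = 60.5 - 36 = 24.5.
       U_Y = n1*n2 - U_X = 48 - 24.5 = 23.5.
Step 4: Ties are present, so use the tie-corrected normal approximation (with continuity correction) for the p-value.
Step 5: p-value = 1.000000; compare to alpha = 0.1. fail to reject H0.

U_X = 24.5, p = 1.000000, fail to reject H0 at alpha = 0.1.


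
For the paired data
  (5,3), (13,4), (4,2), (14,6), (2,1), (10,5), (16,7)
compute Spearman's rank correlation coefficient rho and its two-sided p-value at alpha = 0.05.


Step 1: Rank x and y separately (midranks; no ties here).
rank(x): 5->3, 13->5, 4->2, 14->6, 2->1, 10->4, 16->7
rank(y): 3->3, 4->4, 2->2, 6->6, 1->1, 5->5, 7->7
Step 2: d_i = R_x(i) - R_y(i); compute d_i^2.
  (3-3)^2=0, (5-4)^2=1, (2-2)^2=0, (6-6)^2=0, (1-1)^2=0, (4-5)^2=1, (7-7)^2=0
sum(d^2) = 2.
Step 3: rho = 1 - 6*2 / (7*(7^2 - 1)) = 1 - 12/336 = 0.964286.
Step 4: Under H0, t = rho * sqrt((n-2)/(1-rho^2)) = 8.1408 ~ t(5).
Step 5: Two-sided p-value from the t-distribution with 5 df = 0.000454.
Step 6: alpha = 0.05. reject H0.

rho = 0.9643, p = 0.000454, reject H0 at alpha = 0.05.


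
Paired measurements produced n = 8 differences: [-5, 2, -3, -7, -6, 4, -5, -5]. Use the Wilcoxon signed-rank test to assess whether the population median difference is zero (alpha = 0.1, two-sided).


Step 1: Drop any zero differences (none here) and take |d_i|.
|d| = [5, 2, 3, 7, 6, 4, 5, 5]
Step 2: Midrank |d_i| (ties get averaged ranks).
ranks: |5|->5, |2|->1, |3|->2, |7|->8, |6|->7, |4|->3, |5|->5, |5|->5
Step 3: Attach original signs; sum ranks with positive sign and with negative sign.
W+ = 1 + 3 = 4
W- = 5 + 2 + 8 + 7 + 5 + 5 = 32
(Check: W+ + W- = 36 should equal n(n+1)/2 = 36.)
Step 4: Test statistic W = min(W+, W-) = 4.
Step 5: Ties in |d|, so use the tie-corrected normal approximation.
        E[W] = n(n+1)/4 = 8*9/4 = 18.
        Tie groups: |d|=5 (t=3); sum(t^3 - t) = 24.
        Var[W] = n(n+1)(2n+1)/24 - sum(t^3-t)/48 = 1224/24 - 24/48 = 50.5.
        z = (W - E[W]) / sqrt(Var[W]) = (4 - 18) / 7.1063 = -1.9701.
        Two-sided p = 2*Phi(z) = 0.048830.
Step 6: alpha = 0.1. reject H0.

W+ = 4, W- = 32, W = min = 4, p = 0.048830, reject H0.


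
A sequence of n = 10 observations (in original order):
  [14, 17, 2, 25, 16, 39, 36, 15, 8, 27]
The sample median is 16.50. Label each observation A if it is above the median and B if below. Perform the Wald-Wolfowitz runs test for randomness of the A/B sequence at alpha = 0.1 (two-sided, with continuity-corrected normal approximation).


Step 1: Compute median = 16.50; label A = above, B = below.
Labels in order: BABABAABBA  (n_A = 5, n_B = 5)
Step 2: Count runs R = 8.
Step 3: Under H0 (random ordering), E[R] = 2*n_A*n_B/(n_A+n_B) + 1 = 2*5*5/10 + 1 = 6.0000.
        Var[R] = 2*n_A*n_B*(2*n_A*n_B - n_A - n_B) / ((n_A+n_B)^2 * (n_A+n_B-1)) = 2000/900 = 2.2222.
        SD[R] = 1.4907.
Step 4: Continuity-corrected z = (R - 0.5 - E[R]) / SD[R] = (8 - 0.5 - 6.0000) / 1.4907 = 1.0062.
Step 5: Two-sided p-value via normal approximation = 2*(1 - Phi(|z|)) = 0.314305.
Step 6: alpha = 0.1. fail to reject H0.

R = 8, z = 1.0062, p = 0.314305, fail to reject H0.


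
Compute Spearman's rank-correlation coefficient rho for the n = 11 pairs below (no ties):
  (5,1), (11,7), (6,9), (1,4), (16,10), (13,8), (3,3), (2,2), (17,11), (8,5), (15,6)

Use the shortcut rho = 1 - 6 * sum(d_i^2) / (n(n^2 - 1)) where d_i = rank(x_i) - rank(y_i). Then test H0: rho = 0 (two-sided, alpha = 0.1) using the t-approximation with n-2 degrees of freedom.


Step 1: Rank x and y separately (midranks; no ties here).
rank(x): 5->4, 11->7, 6->5, 1->1, 16->10, 13->8, 3->3, 2->2, 17->11, 8->6, 15->9
rank(y): 1->1, 7->7, 9->9, 4->4, 10->10, 8->8, 3->3, 2->2, 11->11, 5->5, 6->6
Step 2: d_i = R_x(i) - R_y(i); compute d_i^2.
  (4-1)^2=9, (7-7)^2=0, (5-9)^2=16, (1-4)^2=9, (10-10)^2=0, (8-8)^2=0, (3-3)^2=0, (2-2)^2=0, (11-11)^2=0, (6-5)^2=1, (9-6)^2=9
sum(d^2) = 44.
Step 3: rho = 1 - 6*44 / (11*(11^2 - 1)) = 1 - 264/1320 = 0.800000.
Step 4: Under H0, t = rho * sqrt((n-2)/(1-rho^2)) = 4.0000 ~ t(9).
Step 5: Two-sided p-value from the t-distribution with 9 df = 0.003110.
Step 6: alpha = 0.1. reject H0.

rho = 0.8000, p = 0.003110, reject H0 at alpha = 0.1.


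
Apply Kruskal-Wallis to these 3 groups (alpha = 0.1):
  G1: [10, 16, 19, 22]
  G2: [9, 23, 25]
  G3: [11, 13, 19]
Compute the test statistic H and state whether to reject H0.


Step 1: Combine all N = 10 observations and assign midranks.
sorted (value, group, rank): (9,G2,1), (10,G1,2), (11,G3,3), (13,G3,4), (16,G1,5), (19,G1,6.5), (19,G3,6.5), (22,G1,8), (23,G2,9), (25,G2,10)
Step 2: Sum ranks within each group.
R_1 = 21.5 (n_1 = 4)
R_2 = 20 (n_2 = 3)
R_3 = 13.5 (n_3 = 3)
Step 3: H = 12/(N(N+1)) * sum(R_i^2/n_i) - 3(N+1)
     = 12/(10*11) * (21.5^2/4 + 20^2/3 + 13.5^2/3) - 3*11
     = 0.109091 * 309.646 - 33
     = 0.779545.
Step 4: Ties present; correction factor C = 1 - 6/(10^3 - 10) = 0.993939. Corrected H = 0.779545 / 0.993939 = 0.784299.
Step 5: Under H0, H ~ chi^2(2); p-value = 0.675603.
Step 6: alpha = 0.1. fail to reject H0.

H = 0.7843, df = 2, p = 0.675603, fail to reject H0.


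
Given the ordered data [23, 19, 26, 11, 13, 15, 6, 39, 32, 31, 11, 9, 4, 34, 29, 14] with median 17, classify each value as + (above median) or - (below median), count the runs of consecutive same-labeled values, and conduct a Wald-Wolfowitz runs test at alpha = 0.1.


Step 1: Compute median = 17; label A = above, B = below.
Labels in order: AAABBBBAAABBBAAB  (n_A = 8, n_B = 8)
Step 2: Count runs R = 6.
Step 3: Under H0 (random ordering), E[R] = 2*n_A*n_B/(n_A+n_B) + 1 = 2*8*8/16 + 1 = 9.0000.
        Var[R] = 2*n_A*n_B*(2*n_A*n_B - n_A - n_B) / ((n_A+n_B)^2 * (n_A+n_B-1)) = 14336/3840 = 3.7333.
        SD[R] = 1.9322.
Step 4: Continuity-corrected z = (R + 0.5 - E[R]) / SD[R] = (6 + 0.5 - 9.0000) / 1.9322 = -1.2939.
Step 5: Two-sided p-value via normal approximation = 2*(1 - Phi(|z|)) = 0.195709.
Step 6: alpha = 0.1. fail to reject H0.

R = 6, z = -1.2939, p = 0.195709, fail to reject H0.


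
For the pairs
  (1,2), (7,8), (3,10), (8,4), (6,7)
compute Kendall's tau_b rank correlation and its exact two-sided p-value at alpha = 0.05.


Step 1: Enumerate the 10 unordered pairs (i,j) with i<j and classify each by sign(x_j-x_i) * sign(y_j-y_i).
  (1,2):dx=+6,dy=+6->C; (1,3):dx=+2,dy=+8->C; (1,4):dx=+7,dy=+2->C; (1,5):dx=+5,dy=+5->C
  (2,3):dx=-4,dy=+2->D; (2,4):dx=+1,dy=-4->D; (2,5):dx=-1,dy=-1->C; (3,4):dx=+5,dy=-6->D
  (3,5):dx=+3,dy=-3->D; (4,5):dx=-2,dy=+3->D
Step 2: C = 5, D = 5, total pairs = 10.
Step 3: tau = (C - D)/(n(n-1)/2) = (5 - 5)/10 = 0.000000.
Step 4: Exact two-sided p-value (enumerate n! = 120 permutations of y under H0): p = 1.000000.
Step 5: alpha = 0.05. fail to reject H0.

tau_b = 0.0000 (C=5, D=5), p = 1.000000, fail to reject H0.


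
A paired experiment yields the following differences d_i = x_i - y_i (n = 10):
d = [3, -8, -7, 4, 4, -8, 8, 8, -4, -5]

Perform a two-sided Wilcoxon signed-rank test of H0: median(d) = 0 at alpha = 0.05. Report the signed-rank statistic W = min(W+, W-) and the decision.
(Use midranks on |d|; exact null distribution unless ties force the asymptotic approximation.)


Step 1: Drop any zero differences (none here) and take |d_i|.
|d| = [3, 8, 7, 4, 4, 8, 8, 8, 4, 5]
Step 2: Midrank |d_i| (ties get averaged ranks).
ranks: |3|->1, |8|->8.5, |7|->6, |4|->3, |4|->3, |8|->8.5, |8|->8.5, |8|->8.5, |4|->3, |5|->5
Step 3: Attach original signs; sum ranks with positive sign and with negative sign.
W+ = 1 + 3 + 3 + 8.5 + 8.5 = 24
W- = 8.5 + 6 + 8.5 + 3 + 5 = 31
(Check: W+ + W- = 55 should equal n(n+1)/2 = 55.)
Step 4: Test statistic W = min(W+, W-) = 24.
Step 5: Ties in |d|, so use the tie-corrected normal approximation.
        E[W] = n(n+1)/4 = 10*11/4 = 27.5.
        Tie groups: |d|=4 (t=3), |d|=8 (t=4); sum(t^3 - t) = 84.
        Var[W] = n(n+1)(2n+1)/24 - sum(t^3-t)/48 = 2310/24 - 84/48 = 94.5.
        z = (W - E[W]) / sqrt(Var[W]) = (24 - 27.5) / 9.7211 = -0.3600.
        Two-sided p = 2*Phi(z) = 0.718816.
Step 6: alpha = 0.05. fail to reject H0.

W+ = 24, W- = 31, W = min = 24, p = 0.718816, fail to reject H0.
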